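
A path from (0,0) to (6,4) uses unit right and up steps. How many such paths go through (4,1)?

Paths (0,0)->(4,1): C(5,1) = 5.
Paths (4,1)->(6,4): C(5,3) = 10.
By multiplication principle: 5 x 10.

Final answer: 50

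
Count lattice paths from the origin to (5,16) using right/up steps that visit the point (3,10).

Paths (0,0)->(3,10): C(13,10) = 286.
Paths (3,10)->(5,16): C(8,6) = 28.
By multiplication principle: 286 x 28.

Final answer: 8008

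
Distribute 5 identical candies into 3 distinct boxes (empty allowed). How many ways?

Stars and bars: C(n+k-1, k-1) = C(7,2).

Final answer: C(7,2) = 21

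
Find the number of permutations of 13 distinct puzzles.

The number of ways to arrange 13 distinct objects is 13!.

Final answer: 13! = 6227020800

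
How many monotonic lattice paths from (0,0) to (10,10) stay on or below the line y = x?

Total monotonic paths to (10,10): C(20,10) = 184756.
A path is bad iff it touches y = x + 1; reflecting its initial segment maps bad paths bijectively onto all paths to (9,11), of which there are C(20,11) = 167960.
Valid Dyck paths: 184756 - 167960.
(Check: C(20,10) - C(20,11) = C(20,10)/11, the Catalan number C_{10}.)

Final answer: C_{10} = 16796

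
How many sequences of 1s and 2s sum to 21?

Condition on the final move: it is a 1-step (f(n-1) ways to get there) or a 2-step (f(n-2) ways), so f(n) = f(n-1) + f(n-2), with f(1)=1, f(2)=2.
Iterating the recurrence: f(1)=1, f(2)=2, f(3)=3, f(4)=5, f(5)=8, f(6)=13, f(7)=21, f(8)=34, f(9)=55, f(10)=89, f(11)=144, f(12)=233, f(13)=377, f(14)=610, f(15)=987, f(16)=1597, f(17)=2584, f(18)=4181, f(19)=6765, f(20)=10946, f(21)=17711.

Final answer: 17711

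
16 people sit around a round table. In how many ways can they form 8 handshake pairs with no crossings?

This is counted by the nth Catalan number C_n. Here n = 16/2 = 8.
Using C_0 = 1 and C_(k+1) = C_k x 2(2k+1)/(k+2), build up term by term: C_1=1, C_2=2, C_3=5, C_4=14, C_5=42, C_6=132, C_7=429, C_8=1430.

Final answer: C_{8} = 1430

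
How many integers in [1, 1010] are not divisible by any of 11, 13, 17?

|div by 11|=91, |div by 13|=77, |div by 17|=59.
|div by 11&13|=7, |div by 11&17|=5, |div by 13&17|=4, |div by all|=0.
By inclusion-exclusion, divisible by at least one: 91+77+59-7-5-4+0 = 211.
Not divisible by any: 1010 - 211.

Final answer: 799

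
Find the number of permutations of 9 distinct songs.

The number of ways to arrange 9 distinct objects is 9!.

Final answer: 9! = 362880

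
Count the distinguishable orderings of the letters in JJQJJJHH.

Letters (H:2, J:5, Q:1). Total letters: 8.
Permutations = 8!/(5! x 2!).

Final answer: 168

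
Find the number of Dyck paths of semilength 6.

Total monotonic paths to (6,6): C(12,6) = 924.
By the reflection principle, paths that go above the diagonal number C(12,7) = 792.
Valid Dyck paths: 924 - 792.
(These counts are the Catalan numbers.)

Final answer: C_{6} = 132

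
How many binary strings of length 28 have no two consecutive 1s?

Let a(n) count valid strings. If the last bit is 0 the prefix is any valid string of length n-1; if it is 1 the string must end in 01 with a valid prefix of length n-2. So a(n) = a(n-1) + a(n-2), a(1)=2, a(2)=3.
Iterating the recurrence: a(1)=2, a(2)=3, a(3)=5, a(4)=8, a(5)=13, a(6)=21, a(7)=34, a(8)=55, a(9)=89, a(10)=144, a(11)=233, a(12)=377, a(13)=610, a(14)=987, a(15)=1597, a(16)=2584, a(17)=4181, a(18)=6765, a(19)=10946, a(20)=17711, a(21)=28657, a(22)=46368, a(23)=75025, a(24)=121393, a(25)=196418, a(26)=317811, a(27)=514229, a(28)=832040.

Final answer: 832040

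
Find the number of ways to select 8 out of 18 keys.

C(18,8) = 18!/(8! x (18-8)!).

Final answer: C(18,8) = 43758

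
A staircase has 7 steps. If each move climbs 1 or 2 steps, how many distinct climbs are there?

Condition on the final move: it is a 1-step (f(n-1) ways to get there) or a 2-step (f(n-2) ways), so f(n) = f(n-1) + f(n-2), with f(1)=1, f(2)=2.
Building up term by term: f(1)=1, f(2)=2, f(3)=3, f(4)=5, f(5)=8, f(6)=13, f(7)=21.

Final answer: 21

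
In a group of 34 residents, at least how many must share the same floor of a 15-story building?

There are 15 possible values for floor of a 15-story building. With 34 residents and 15 categories, by pigeonhole: ceiling(34/15).

Final answer: 3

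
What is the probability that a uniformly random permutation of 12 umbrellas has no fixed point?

Derangements satisfy D(n) = (n-1)(D(n-1) + D(n-2)), starting from D(0)=1, D(1)=0.
Building up: D(2)=1, D(3)=2, D(4)=9, D(5)=44, D(6)=265, D(7)=1854, D(8)=14833, D(9)=133496, D(10)=1334961, D(11)=14684570, D(12)=176214841.
Total arrangements: 12! = 479001600.
Probability = D(12)/12! = 16019531/43545600.

Final answer: D(12)/12! = 176214841/479001600 = 0.367879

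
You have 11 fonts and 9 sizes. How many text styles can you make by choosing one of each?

By the multiplication principle: 11 x 9.

Final answer: 99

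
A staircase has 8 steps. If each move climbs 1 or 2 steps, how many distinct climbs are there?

Condition on the final move: it is a 1-step (f(n-1) ways to get there) or a 2-step (f(n-2) ways), so f(n) = f(n-1) + f(n-2), with f(1)=1, f(2)=2.
Building up term by term: f(1)=1, f(2)=2, f(3)=3, f(4)=5, f(5)=8, f(6)=13, f(7)=21, f(8)=34.

Final answer: 34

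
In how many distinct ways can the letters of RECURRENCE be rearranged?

Letters (C:2, E:3, N:1, R:3, U:1). Total letters: 10.
Permutations = 10!/(3! x 3! x 2!).

Final answer: 50400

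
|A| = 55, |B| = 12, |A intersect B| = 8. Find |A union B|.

|A union B| = |A| + |B| - |A intersect B| = 55 + 12 - 8.

Final answer: 59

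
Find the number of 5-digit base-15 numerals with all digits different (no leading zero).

The leading digit has 14 choices (anything but zero); the next has 14 (anything but the first), then 13, and so on, one fewer each time.
Total: 14 x 14 x 13 x 12 x 11.

Final answer: 336336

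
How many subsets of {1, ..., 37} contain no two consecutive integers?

Condition on whether n belongs to the subset: if not, any valid subset of {1, ..., n-1} works (a(n-1)); if so, n-1 is excluded and the rest is a valid subset of {1, ..., n-2} (a(n-2)). Hence a(n) = a(n-1) + a(n-2), a(1)=2, a(2)=3.
Iterating the recurrence: a(1)=2, a(2)=3, a(3)=5, a(4)=8, a(5)=13, a(6)=21, a(7)=34, a(8)=55, a(9)=89, a(10)=144, a(11)=233, a(12)=377, a(13)=610, a(14)=987, a(15)=1597, a(16)=2584, a(17)=4181, a(18)=6765, a(19)=10946, a(20)=17711, a(21)=28657, a(22)=46368, a(23)=75025, a(24)=121393, a(25)=196418, a(26)=317811, a(27)=514229, a(28)=832040, a(29)=1346269, a(30)=2178309, a(31)=3524578, a(32)=5702887, a(33)=9227465, a(34)=14930352, a(35)=24157817, a(36)=39088169, a(37)=63245986.

Final answer: 63245986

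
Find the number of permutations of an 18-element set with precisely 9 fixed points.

Choose which 9 elements are fixed: C(18,9) = 48620.
Derange the remaining 9 using D(j) = (j-1)(D(j-1) + D(j-2)), D(0)=1, D(1)=0: D(2)=1, D(3)=2, D(4)=9, D(5)=44, D(6)=265, D(7)=1854, D(8)=14833, D(9)=133496.
Total: 48620 x 133496.

Final answer: C(18,9) D(9) = 6490575520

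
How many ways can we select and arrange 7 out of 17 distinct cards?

P(17,7) = 17!/(17-7)! = 17!/10!.

Final answer: P(17,7) = 98017920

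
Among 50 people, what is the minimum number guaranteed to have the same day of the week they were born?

There are 7 possible values for day of the week they were born. With 50 people and 7 categories, by pigeonhole: ceiling(50/7).

Final answer: 8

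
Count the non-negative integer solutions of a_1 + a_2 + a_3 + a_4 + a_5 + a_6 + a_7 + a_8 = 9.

Stars and bars with 9 stars and 7 bars:
C(9+8-1, 8-1) = C(16,7).

Final answer: C(16,7) = 11440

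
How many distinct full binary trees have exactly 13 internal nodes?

This is a standard Catalan-number count: the answer is C_n. Here n = 13.
C_n = C(2n,n)/(n+1), so C_{13} = C(26,13)/14 = 10400600/14.

Final answer: C_{13} = 742900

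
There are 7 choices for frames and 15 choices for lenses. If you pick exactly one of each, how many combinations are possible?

By the multiplication principle: 7 x 15.

Final answer: 105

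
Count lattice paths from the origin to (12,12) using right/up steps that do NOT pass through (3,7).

Total paths to (12,12): C(24,12) = 2704156.
Paths through (3,7): C(10,7) x C(14,5) = 240240.
Avoiding (3,7): 2704156 - 240240.

Final answer: 2463916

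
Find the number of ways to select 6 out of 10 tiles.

C(10,6) = 10!/(6! x (10-6)!).

Final answer: C(10,6) = 210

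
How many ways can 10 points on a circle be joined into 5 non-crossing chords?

This is counted by the nth Catalan number C_n. Here n = 10/2 = 5.
C_n = C(2n,n)/(n+1), so C_{5} = C(10,5)/6 = 252/6.

Final answer: C_{5} = 42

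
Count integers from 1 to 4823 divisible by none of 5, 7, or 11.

|div by 5|=964, |div by 7|=689, |div by 11|=438.
|div by 5&7|=137, |div by 5&11|=87, |div by 7&11|=62, |div by all|=12.
By inclusion-exclusion, divisible by at least one: 964+689+438-137-87-62+12 = 1817.
Not divisible by any: 4823 - 1817.

Final answer: 3006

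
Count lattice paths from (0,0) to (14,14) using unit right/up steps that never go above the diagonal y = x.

Total monotonic paths to (14,14): C(28,14) = 40116600.
Reflecting each bad path at its first crossing gives a bijection with paths to (13,15): C(28,15) = 37442160.
Valid Dyck paths: 40116600 - 37442160.
(These counts are the Catalan numbers.)

Final answer: C_{14} = 2674440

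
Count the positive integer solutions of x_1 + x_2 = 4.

Substitute x'_i = x_i - 1 (so x'_i >= 0). Then sum x'_i = 4 - 2 = 2.
Stars and bars: C(2+2-1, 2-1) = C(3,1).

Final answer: C(3,1) = 3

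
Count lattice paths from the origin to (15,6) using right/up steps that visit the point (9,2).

Paths (0,0)->(9,2): C(11,2) = 55.
Paths (9,2)->(15,6): C(10,4) = 210.
By multiplication principle: 55 x 210.

Final answer: 11550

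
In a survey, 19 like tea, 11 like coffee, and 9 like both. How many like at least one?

|A union B| = |A| + |B| - |A intersect B| = 19 + 11 - 9.

Final answer: 21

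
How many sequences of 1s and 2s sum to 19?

Let f(n) count the ways. The last step is size 1 or 2, so f(n) = f(n-1) + f(n-2) with f(1)=1, f(2)=2.
Computing successive values: f(1)=1, f(2)=2, f(3)=3, f(4)=5, f(5)=8, f(6)=13, f(7)=21, f(8)=34, f(9)=55, f(10)=89, f(11)=144, f(12)=233, f(13)=377, f(14)=610, f(15)=987, f(16)=1597, f(17)=2584, f(18)=4181, f(19)=6765.

Final answer: 6765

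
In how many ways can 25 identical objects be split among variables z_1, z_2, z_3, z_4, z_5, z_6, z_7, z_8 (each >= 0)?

Stars and bars with 25 stars and 7 bars:
C(25+8-1, 8-1) = C(32,7).

Final answer: C(32,7) = 3365856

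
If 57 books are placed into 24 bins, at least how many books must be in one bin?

By the pigeonhole principle: ceiling(57/24).

Final answer: 3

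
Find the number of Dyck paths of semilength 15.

Total monotonic paths to (15,15): C(30,15) = 155117520.
Paths that cross above y=x (reflection bijection): C(30,16) = 145422675.
Valid Dyck paths: 155117520 - 145422675.
(Equivalently, C_{15} = C(30,15)/16 = 155117520/16.)

Final answer: C_{15} = 9694845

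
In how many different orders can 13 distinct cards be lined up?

The number of ways to arrange 13 distinct objects is 13!.

Final answer: 13! = 6227020800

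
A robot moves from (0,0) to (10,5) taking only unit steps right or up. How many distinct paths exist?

Each path has 10 right steps and 5 up steps in some order (15 steps total).
Choose which 5 of the 15 steps are up: C(15,5).

Final answer: C(15,5) = 3003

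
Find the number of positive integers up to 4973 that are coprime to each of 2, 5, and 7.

|div by 2|=2486, |div by 5|=994, |div by 7|=710.
|div by 2&5|=497, |div by 2&7|=355, |div by 5&7|=142, |div by all|=71.
By inclusion-exclusion, divisible by at least one: 2486+994+710-497-355-142+71 = 3267.
Not divisible by any: 4973 - 3267.

Final answer: 1706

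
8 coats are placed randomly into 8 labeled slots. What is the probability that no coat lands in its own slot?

Derangements satisfy D(n) = (n-1)(D(n-1) + D(n-2)), starting from D(0)=1, D(1)=0.
Building up: D(2)=1, D(3)=2, D(4)=9, D(5)=44, D(6)=265, D(7)=1854, D(8)=14833.
Total arrangements: 8! = 40320.
Probability = D(8)/8! = 2119/5760.

Final answer: D(8)/8! = 14833/40320 = 0.367882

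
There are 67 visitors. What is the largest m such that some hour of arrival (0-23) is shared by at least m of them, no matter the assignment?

There are 24 possible values for hour of arrival (0-23). With 67 visitors and 24 categories, by pigeonhole: ceiling(67/24).

Final answer: 3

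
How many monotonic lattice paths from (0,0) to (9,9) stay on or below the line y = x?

Total monotonic paths to (9,9): C(18,9) = 48620.
Reflecting each bad path at its first crossing gives a bijection with paths to (8,10): C(18,10) = 43758.
Valid Dyck paths: 48620 - 43758.
(Check: C(18,9) - C(18,10) = C(18,9)/10, the Catalan number C_{9}.)

Final answer: C_{9} = 4862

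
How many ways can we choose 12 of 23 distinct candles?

C(23,12) = 23!/(12! x 11!).

Final answer: \binom{23}{12} = 1352078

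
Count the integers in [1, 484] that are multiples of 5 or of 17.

Multiples of 5: 96. Multiples of 17: 28. Of both (lcm=85): 5.
By inclusion-exclusion: 96 + 28 - 5.

Final answer: 119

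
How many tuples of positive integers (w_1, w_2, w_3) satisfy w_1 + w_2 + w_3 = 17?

Substitute w'_i = w_i - 1 (so w'_i >= 0). Then sum w'_i = 17 - 3 = 14.
Stars and bars: C(14+3-1, 3-1) = C(16,2).

Final answer: C(16,2) = 120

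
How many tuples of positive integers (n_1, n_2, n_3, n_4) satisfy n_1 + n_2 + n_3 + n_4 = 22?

Substitute n'_i = n_i - 1 (so n'_i >= 0). Then sum n'_i = 22 - 4 = 18.
Stars and bars: C(18+4-1, 4-1) = C(21,3).

Final answer: C(21,3) = 1330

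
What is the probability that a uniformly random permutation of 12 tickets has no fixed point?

Use the recurrence D(n) = (n-1)(D(n-1) + D(n-2)) with D(0)=1, D(1)=0.
Building up: D(2)=1, D(3)=2, D(4)=9, D(5)=44, D(6)=265, D(7)=1854, D(8)=14833, D(9)=133496, D(10)=1334961, D(11)=14684570, D(12)=176214841.
Total arrangements: 12! = 479001600.
Probability = D(12)/12! = 16019531/43545600.

Final answer: D(12)/12! = 176214841/479001600 = 0.367879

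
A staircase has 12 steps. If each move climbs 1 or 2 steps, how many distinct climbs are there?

Condition on the final move: it is a 1-step (f(n-1) ways to get there) or a 2-step (f(n-2) ways), so f(n) = f(n-1) + f(n-2), with f(1)=1, f(2)=2.
Iterating the recurrence: f(1)=1, f(2)=2, f(3)=3, f(4)=5, f(5)=8, f(6)=13, f(7)=21, f(8)=34, f(9)=55, f(10)=89, f(11)=144, f(12)=233.

Final answer: 233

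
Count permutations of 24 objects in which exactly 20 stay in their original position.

Choose which 20 elements are fixed: C(24,20) = 10626.
Derange the remaining 4 using D(j) = (j-1)(D(j-1) + D(j-2)), D(0)=1, D(1)=0: D(2)=1, D(3)=2, D(4)=9.
Total: 10626 x 9.

Final answer: C(24,20) D(4) = 95634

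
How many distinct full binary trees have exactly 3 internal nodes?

The structures are counted by the Catalan number C_n. Here n = 3.
C_n = C(2n,n)/(n+1), so C_{3} = C(6,3)/4 = 20/4.

Final answer: C_{3} = 5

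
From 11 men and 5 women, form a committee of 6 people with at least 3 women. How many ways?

Sum over valid woman counts:
C(5,3)C(11,3) = 1650
C(5,4)C(11,2) = 275
C(5,5)C(11,1) = 11
Total: 1650 + 275 + 11.

Final answer: 1936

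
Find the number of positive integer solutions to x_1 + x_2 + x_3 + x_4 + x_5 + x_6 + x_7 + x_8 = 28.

Substitute x'_i = x_i - 1 (so x'_i >= 0). Then sum x'_i = 28 - 8 = 20.
Stars and bars: C(20+8-1, 8-1) = C(27,7).

Final answer: C(27,7) = 888030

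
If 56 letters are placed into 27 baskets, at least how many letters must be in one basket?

By the pigeonhole principle: ceiling(56/27).

Final answer: 3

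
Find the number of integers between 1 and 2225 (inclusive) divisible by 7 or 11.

Multiples of 7: 317. Multiples of 11: 202. Of both (lcm=77): 28.
By inclusion-exclusion: 317 + 202 - 28.

Final answer: 491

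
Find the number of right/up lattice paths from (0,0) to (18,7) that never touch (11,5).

Total paths to (18,7): C(25,7) = 480700.
Paths through (11,5): C(16,5) x C(9,2) = 157248.
Avoiding (11,5): 480700 - 157248.

Final answer: 323452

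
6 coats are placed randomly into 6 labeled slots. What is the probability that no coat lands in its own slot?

Derangements satisfy D(n) = (n-1)(D(n-1) + D(n-2)), starting from D(0)=1, D(1)=0.
Building up: D(2)=1, D(3)=2, D(4)=9, D(5)=44, D(6)=265.
Total arrangements: 6! = 720.
Probability = D(6)/6! = 53/144.

Final answer: D(6)/6! = 265/720 = 0.368056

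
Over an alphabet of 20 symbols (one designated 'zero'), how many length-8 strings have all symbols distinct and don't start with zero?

The leading digit has 19 choices (anything but zero); the next has 19 (anything but the first), then 18, and so on, one fewer each time.
Total: 19 x 19 x 18 x 17 x 16 x 15 x 14 x 13.

Final answer: 4825154880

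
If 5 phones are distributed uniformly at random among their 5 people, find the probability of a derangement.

Use the recurrence D(n) = (n-1)(D(n-1) + D(n-2)) with D(0)=1, D(1)=0.
Building up: D(2)=1, D(3)=2, D(4)=9, D(5)=44.
Total arrangements: 5! = 120.
Probability = D(5)/5! = 11/30.

Final answer: D(5)/5! = 44/120 = 0.366667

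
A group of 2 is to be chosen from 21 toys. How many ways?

C(21,2) = 21!/(2! x (21-2)!).

Final answer: C(21,2) = 210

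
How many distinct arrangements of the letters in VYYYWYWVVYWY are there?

Letters (V:3, W:3, Y:6). Total letters: 12.
Permutations = 12!/(6! x 3! x 3!).

Final answer: 18480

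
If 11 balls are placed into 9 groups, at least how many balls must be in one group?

By the pigeonhole principle: ceiling(11/9).

Final answer: 2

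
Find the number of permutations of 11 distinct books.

The number of ways to arrange 11 distinct objects is 11!.

Final answer: 11! = 39916800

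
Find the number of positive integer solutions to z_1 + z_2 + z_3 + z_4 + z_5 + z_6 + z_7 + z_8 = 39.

Substitute z'_i = z_i - 1 (so z'_i >= 0). Then sum z'_i = 39 - 8 = 31.
Stars and bars: C(31+8-1, 8-1) = C(38,7).

Final answer: C(38,7) = 12620256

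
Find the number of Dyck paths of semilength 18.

Total monotonic paths to (18,18): C(36,18) = 9075135300.
A path is bad iff it touches y = x + 1; reflecting its initial segment maps bad paths bijectively onto all paths to (17,19), of which there are C(36,19) = 8597496600.
Valid Dyck paths: 9075135300 - 8597496600.
(These counts are the Catalan numbers.)

Final answer: C_{18} = 477638700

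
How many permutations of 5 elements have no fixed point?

Derangements satisfy D(n) = (n-1)(D(n-1) + D(n-2)), starting from D(0)=1, D(1)=0.
D(2) = 1 x (0 + 1) = 1
D(3) = 2 x (1 + 0) = 2
D(4) = 3 x (2 + 1) = 9
D(5) = 4 x (D(4) + D(3)) = 4 x (9 + 2)

Final answer: D(5) = 44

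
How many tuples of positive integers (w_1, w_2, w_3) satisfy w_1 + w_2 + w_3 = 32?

Substitute w'_i = w_i - 1 (so w'_i >= 0). Then sum w'_i = 32 - 3 = 29.
Stars and bars: C(29+3-1, 3-1) = C(31,2).

Final answer: C(31,2) = 465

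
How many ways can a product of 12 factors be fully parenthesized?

This is counted by the nth Catalan number C_n. Here n = 12 - 1 = 11.
C_n = C(2n,n)/(n+1), so C_{11} = C(22,11)/12 = 705432/12.

Final answer: C_{11} = 58786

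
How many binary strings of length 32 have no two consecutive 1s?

Let a(n) count valid strings. If the last bit is 0 the prefix is any valid string of length n-1; if it is 1 the string must end in 01 with a valid prefix of length n-2. So a(n) = a(n-1) + a(n-2), a(1)=2, a(2)=3.
Building up term by term: a(1)=2, a(2)=3, a(3)=5, a(4)=8, a(5)=13, a(6)=21, a(7)=34, a(8)=55, a(9)=89, a(10)=144, a(11)=233, a(12)=377, a(13)=610, a(14)=987, a(15)=1597, a(16)=2584, a(17)=4181, a(18)=6765, a(19)=10946, a(20)=17711, a(21)=28657, a(22)=46368, a(23)=75025, a(24)=121393, a(25)=196418, a(26)=317811, a(27)=514229, a(28)=832040, a(29)=1346269, a(30)=2178309, a(31)=3524578, a(32)=5702887.

Final answer: 5702887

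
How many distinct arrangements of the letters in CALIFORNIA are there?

Letters (A:2, C:1, F:1, I:2, L:1, N:1, O:1, R:1). Total letters: 10.
Permutations = 10!/(2! x 2!).

Final answer: 907200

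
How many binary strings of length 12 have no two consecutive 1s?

Classify by the final bit: ...0 gives a(n-1) strings, ...01 gives a(n-2) strings. Thus a(n) = a(n-1) + a(n-2) with a(1)=2, a(2)=3.
Iterating the recurrence: a(1)=2, a(2)=3, a(3)=5, a(4)=8, a(5)=13, a(6)=21, a(7)=34, a(8)=55, a(9)=89, a(10)=144, a(11)=233, a(12)=377.

Final answer: 377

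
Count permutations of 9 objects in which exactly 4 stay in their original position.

Choose which 4 elements are fixed: C(9,4) = 126.
Derange the remaining 5 using D(j) = (j-1)(D(j-1) + D(j-2)), D(0)=1, D(1)=0: D(2)=1, D(3)=2, D(4)=9, D(5)=44.
Total: 126 x 44.

Final answer: C(9,4) D(5) = 5544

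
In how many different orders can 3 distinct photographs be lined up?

The number of ways to arrange 3 distinct objects is 3!.

Final answer: 3! = 6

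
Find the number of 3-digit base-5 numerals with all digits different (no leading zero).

The leading digit has 4 choices (anything but zero); the next has 4 (anything but the first), then 3, and so on, one fewer each time.
Total: 4 x 4 x 3.

Final answer: 48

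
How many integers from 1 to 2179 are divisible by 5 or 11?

Multiples of 5: 435. Multiples of 11: 198. Of both (lcm=55): 39.
By inclusion-exclusion: 435 + 198 - 39.

Final answer: 594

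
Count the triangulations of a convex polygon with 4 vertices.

The structures are counted by the Catalan number C_n. Here n = 4 - 2 = 2.
C_n = C(2n,n)/(n+1), so C_{2} = C(4,2)/3 = 6/3.

Final answer: C_{2} = 2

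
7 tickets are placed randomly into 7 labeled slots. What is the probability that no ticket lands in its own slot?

Use the recurrence D(n) = (n-1)(D(n-1) + D(n-2)) with D(0)=1, D(1)=0.
Building up: D(2)=1, D(3)=2, D(4)=9, D(5)=44, D(6)=265, D(7)=1854.
Total arrangements: 7! = 5040.
Probability = D(7)/7! = 103/280.

Final answer: D(7)/7! = 1854/5040 = 0.367857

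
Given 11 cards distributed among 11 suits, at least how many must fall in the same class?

By pigeonhole with 11 objects and 11 categories: ceiling(11/11).

Final answer: 1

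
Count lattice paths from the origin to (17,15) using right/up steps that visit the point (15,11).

Paths (0,0)->(15,11): C(26,11) = 7726160.
Paths (15,11)->(17,15): C(6,4) = 15.
By multiplication principle: 7726160 x 15.

Final answer: 115892400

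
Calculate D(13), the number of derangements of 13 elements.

Use the recurrence D(n) = (n-1)(D(n-1) + D(n-2)) with D(0)=1, D(1)=0.
D(2) = 1 x (0 + 1) = 1
D(3) = 2 x (1 + 0) = 2
D(4) = 3 x (2 + 1) = 9
D(5) = 4 x (9 + 2) = 44
D(6) = 5 x (44 + 9) = 265
D(7) = 6 x (265 + 44) = 1854
D(8) = 7 x (1854 + 265) = 14833
D(9) = 8 x (14833 + 1854) = 133496
D(10) = 9 x (133496 + 14833) = 1334961
D(11) = 10 x (1334961 + 133496) = 14684570
D(12) = 11 x (14684570 + 1334961) = 176214841
D(13) = 12 x (D(12) + D(11)) = 12 x (176214841 + 14684570)

Final answer: D(13) = 2290792932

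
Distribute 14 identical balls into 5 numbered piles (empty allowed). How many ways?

Stars and bars: C(n+k-1, k-1) = C(18,4).

Final answer: C(18,4) = 3060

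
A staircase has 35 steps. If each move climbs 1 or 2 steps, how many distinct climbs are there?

Condition on the final move: it is a 1-step (f(n-1) ways to get there) or a 2-step (f(n-2) ways), so f(n) = f(n-1) + f(n-2), with f(1)=1, f(2)=2.
Computing successive values: f(1)=1, f(2)=2, f(3)=3, f(4)=5, f(5)=8, f(6)=13, f(7)=21, f(8)=34, f(9)=55, f(10)=89, f(11)=144, f(12)=233, f(13)=377, f(14)=610, f(15)=987, f(16)=1597, f(17)=2584, f(18)=4181, f(19)=6765, f(20)=10946, f(21)=17711, f(22)=28657, f(23)=46368, f(24)=75025, f(25)=121393, f(26)=196418, f(27)=317811, f(28)=514229, f(29)=832040, f(30)=1346269, f(31)=2178309, f(32)=3524578, f(33)=5702887, f(34)=9227465, f(35)=14930352.

Final answer: 14930352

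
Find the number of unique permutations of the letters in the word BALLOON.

Letters (A:1, B:1, L:2, N:1, O:2). Total letters: 7.
Permutations = 7!/(2! x 2!).

Final answer: 1260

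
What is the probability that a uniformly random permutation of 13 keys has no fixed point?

D(n) = (n-1)(D(n-1) + D(n-2)), D(0)=1, D(1)=0.
Building up: D(2)=1, D(3)=2, D(4)=9, D(5)=44, D(6)=265, D(7)=1854, D(8)=14833, D(9)=133496, D(10)=1334961, D(11)=14684570, D(12)=176214841, D(13)=2290792932.
Total arrangements: 13! = 6227020800.
Probability = D(13)/13! = 63633137/172972800.

Final answer: D(13)/13! = 2290792932/6227020800 = 0.367879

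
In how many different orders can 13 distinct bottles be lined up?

The number of ways to arrange 13 distinct objects is 13!.

Final answer: 13! = 6227020800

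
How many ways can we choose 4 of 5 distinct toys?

C(5,4) = 5!/(4! x (5-4)!).

Final answer: C(5,4) = 5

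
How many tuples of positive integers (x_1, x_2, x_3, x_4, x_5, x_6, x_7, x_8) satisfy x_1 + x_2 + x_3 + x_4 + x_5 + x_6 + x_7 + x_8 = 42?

Substitute x'_i = x_i - 1 (so x'_i >= 0). Then sum x'_i = 42 - 8 = 34.
Stars and bars: C(34+8-1, 8-1) = C(41,7).

Final answer: C(41,7) = 22481940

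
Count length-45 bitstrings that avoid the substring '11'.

Let a(n) count valid strings. If the last bit is 0 the prefix is any valid string of length n-1; if it is 1 the string must end in 01 with a valid prefix of length n-2. So a(n) = a(n-1) + a(n-2), a(1)=2, a(2)=3.
Building up term by term: a(1)=2, a(2)=3, a(3)=5, a(4)=8, a(5)=13, a(6)=21, a(7)=34, a(8)=55, a(9)=89, a(10)=144, a(11)=233, a(12)=377, a(13)=610, a(14)=987, a(15)=1597, a(16)=2584, a(17)=4181, a(18)=6765, a(19)=10946, a(20)=17711, a(21)=28657, a(22)=46368, a(23)=75025, a(24)=121393, a(25)=196418, a(26)=317811, a(27)=514229, a(28)=832040, a(29)=1346269, a(30)=2178309, a(31)=3524578, a(32)=5702887, a(33)=9227465, a(34)=14930352, a(35)=24157817, a(36)=39088169, a(37)=63245986, a(38)=102334155, a(39)=165580141, a(40)=267914296, a(41)=433494437, a(42)=701408733, a(43)=1134903170, a(44)=1836311903, a(45)=2971215073.

Final answer: 2971215073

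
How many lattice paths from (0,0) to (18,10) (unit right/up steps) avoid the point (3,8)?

Total paths to (18,10): C(28,10) = 13123110.
Paths through (3,8): C(11,8) x C(17,2) = 22440.
Avoiding (3,8): 13123110 - 22440.

Final answer: 13100670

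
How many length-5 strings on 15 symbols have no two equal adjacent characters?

Let g(n) count such strings. g(1) = 15, and each valid string of length n-1 extends in 14 ways (any symbol but the last), so g(n) = 14 g(n-1).
Total: g(5) = 15 x 14^4.

Final answer: 15 x 14^{4} = 576240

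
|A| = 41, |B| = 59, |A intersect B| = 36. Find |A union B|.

|A union B| = |A| + |B| - |A intersect B| = 41 + 59 - 36.

Final answer: 64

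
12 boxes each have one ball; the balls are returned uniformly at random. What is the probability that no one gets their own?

D(n) = (n-1)(D(n-1) + D(n-2)), D(0)=1, D(1)=0.
Building up: D(2)=1, D(3)=2, D(4)=9, D(5)=44, D(6)=265, D(7)=1854, D(8)=14833, D(9)=133496, D(10)=1334961, D(11)=14684570, D(12)=176214841.
Total arrangements: 12! = 479001600.
Probability = D(12)/12! = 16019531/43545600.

Final answer: D(12)/12! = 176214841/479001600 = 0.367879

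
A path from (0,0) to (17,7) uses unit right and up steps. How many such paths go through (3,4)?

Paths (0,0)->(3,4): C(7,4) = 35.
Paths (3,4)->(17,7): C(17,3) = 680.
By multiplication principle: 35 x 680.

Final answer: 23800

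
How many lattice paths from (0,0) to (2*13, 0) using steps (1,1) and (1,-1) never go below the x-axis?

Total monotonic paths to (13,13): C(26,13) = 10400600.
A path is bad iff it touches y = x + 1; reflecting its initial segment maps bad paths bijectively onto all paths to (12,14), of which there are C(26,14) = 9657700.
Valid Dyck paths: 10400600 - 9657700.
(Check: C(26,13) - C(26,14) = C(26,13)/14, the Catalan number C_{13}.)

Final answer: C_{13} = 742900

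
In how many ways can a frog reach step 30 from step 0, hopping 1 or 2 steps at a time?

Condition on the final move: it is a 1-step (f(n-1) ways to get there) or a 2-step (f(n-2) ways), so f(n) = f(n-1) + f(n-2), with f(1)=1, f(2)=2.
Iterating the recurrence: f(1)=1, f(2)=2, f(3)=3, f(4)=5, f(5)=8, f(6)=13, f(7)=21, f(8)=34, f(9)=55, f(10)=89, f(11)=144, f(12)=233, f(13)=377, f(14)=610, f(15)=987, f(16)=1597, f(17)=2584, f(18)=4181, f(19)=6765, f(20)=10946, f(21)=17711, f(22)=28657, f(23)=46368, f(24)=75025, f(25)=121393, f(26)=196418, f(27)=317811, f(28)=514229, f(29)=832040, f(30)=1346269.

Final answer: 1346269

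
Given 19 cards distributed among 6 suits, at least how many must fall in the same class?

By pigeonhole with 19 objects and 6 categories: ceiling(19/6).

Final answer: 4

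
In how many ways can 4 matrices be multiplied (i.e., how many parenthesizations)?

This is counted by the nth Catalan number C_n. Here n = 4 - 1 = 3.
C_n = C(2n,n) - C(2n,n+1), so C_{3} = C(6,3) - C(6,4) = 20 - 15.

Final answer: C_{3} = 5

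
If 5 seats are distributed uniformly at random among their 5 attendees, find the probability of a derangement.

Use the recurrence D(n) = (n-1)(D(n-1) + D(n-2)) with D(0)=1, D(1)=0.
Building up: D(2)=1, D(3)=2, D(4)=9, D(5)=44.
Total arrangements: 5! = 120.
Probability = D(5)/5! = 11/30.

Final answer: D(5)/5! = 44/120 = 0.366667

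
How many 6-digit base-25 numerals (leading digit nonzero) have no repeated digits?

First digit: 24 (nonzero). Second: 24 (not first). Third: 23, etc.
Total: 24 x 24 x 23 x 22 x 21 x 20.

Final answer: 122411520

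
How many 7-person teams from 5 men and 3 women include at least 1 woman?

Sum over valid woman counts:
C(3,2)C(5,5) = 3
C(3,3)C(5,4) = 5
Total: 3 + 5.

Final answer: 8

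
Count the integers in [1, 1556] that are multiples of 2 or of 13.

Multiples of 2: 778. Multiples of 13: 119. Of both (lcm=26): 59.
By inclusion-exclusion: 778 + 119 - 59.

Final answer: 838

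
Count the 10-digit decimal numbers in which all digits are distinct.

First digit: 9 (not 0). Second: 9 (not first). Third: 8, etc.
Total: 9 x 9 x 8 x 7 x 6 x 5 x 4 x 3 x 2 x 1.

Final answer: 3265920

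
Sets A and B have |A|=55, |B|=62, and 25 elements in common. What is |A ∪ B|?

|A union B| = |A| + |B| - |A intersect B| = 55 + 62 - 25.

Final answer: 92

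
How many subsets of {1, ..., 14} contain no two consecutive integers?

Let a(n) count such subsets of {1, ..., n}. Either n is excluded (a(n-1) ways) or n is included, forcing n-1 out (a(n-2) ways), so a(n) = a(n-1) + a(n-2) with a(1)=2, a(2)=3.
Iterating the recurrence: a(1)=2, a(2)=3, a(3)=5, a(4)=8, a(5)=13, a(6)=21, a(7)=34, a(8)=55, a(9)=89, a(10)=144, a(11)=233, a(12)=377, a(13)=610, a(14)=987.

Final answer: 987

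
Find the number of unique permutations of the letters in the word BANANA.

Letters (A:3, B:1, N:2). Total letters: 6.
Permutations = 6!/(3! x 2!).

Final answer: 60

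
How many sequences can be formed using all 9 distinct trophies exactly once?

The number of ways to arrange 9 distinct objects is 9!.

Final answer: 9! = 362880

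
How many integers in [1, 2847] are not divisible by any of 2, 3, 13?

|div by 2|=1423, |div by 3|=949, |div by 13|=219.
|div by 2&3|=474, |div by 2&13|=109, |div by 3&13|=73, |div by all|=36.
By inclusion-exclusion, divisible by at least one: 1423+949+219-474-109-73+36 = 1971.
Not divisible by any: 2847 - 1971.

Final answer: 876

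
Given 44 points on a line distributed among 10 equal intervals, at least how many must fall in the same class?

By pigeonhole with 44 objects and 10 categories: ceiling(44/10).

Final answer: 5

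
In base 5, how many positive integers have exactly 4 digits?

These are the integers in [5^3, 5^4), so the count is 5^4 - 5^3 = 4 x 5^3.

Final answer: 500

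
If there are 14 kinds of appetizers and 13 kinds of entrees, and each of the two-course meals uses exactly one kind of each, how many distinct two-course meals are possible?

By the multiplication principle: 14 x 13.

Final answer: 182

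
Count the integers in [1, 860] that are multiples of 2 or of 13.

Multiples of 2: 430. Multiples of 13: 66. Of both (lcm=26): 33.
By inclusion-exclusion: 430 + 66 - 33.

Final answer: 463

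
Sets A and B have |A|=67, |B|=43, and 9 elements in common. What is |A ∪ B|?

|A union B| = |A| + |B| - |A intersect B| = 67 + 43 - 9.

Final answer: 101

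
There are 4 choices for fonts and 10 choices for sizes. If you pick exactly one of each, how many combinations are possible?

By the multiplication principle: 4 x 10.

Final answer: 40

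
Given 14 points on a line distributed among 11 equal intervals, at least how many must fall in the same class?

By pigeonhole with 14 objects and 11 categories: ceiling(14/11).

Final answer: 2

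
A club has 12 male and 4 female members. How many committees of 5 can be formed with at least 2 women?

Sum over valid woman counts:
C(4,2)C(12,3) = 1320
C(4,3)C(12,2) = 264
C(4,4)C(12,1) = 12
Total: 1320 + 264 + 12.

Final answer: 1596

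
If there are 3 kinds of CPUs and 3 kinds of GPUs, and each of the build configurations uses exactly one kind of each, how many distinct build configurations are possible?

By the multiplication principle: 3 x 3.

Final answer: 9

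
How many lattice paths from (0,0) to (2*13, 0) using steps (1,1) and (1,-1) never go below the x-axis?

Total monotonic paths to (13,13): C(26,13) = 10400600.
Paths that cross above y=x (reflection bijection): C(26,14) = 9657700.
Valid Dyck paths: 10400600 - 9657700.
(These counts are the Catalan numbers.)

Final answer: C_{13} = 742900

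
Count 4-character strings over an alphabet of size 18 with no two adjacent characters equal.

First character: 18 choices. Each subsequent: 17 choices (must differ from the previous one).
Total: 18 x 17^3.

Final answer: 18 x 17^{3} = 88434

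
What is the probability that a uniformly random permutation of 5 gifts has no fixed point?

Derangements satisfy D(n) = (n-1)(D(n-1) + D(n-2)), starting from D(0)=1, D(1)=0.
Building up: D(2)=1, D(3)=2, D(4)=9, D(5)=44.
Total arrangements: 5! = 120.
Probability = D(5)/5! = 11/30.

Final answer: D(5)/5! = 44/120 = 0.366667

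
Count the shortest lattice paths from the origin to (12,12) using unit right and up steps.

Each path has 12 right steps and 12 up steps in some order (24 steps total).
Choose which 12 of the 24 steps are up: C(24,12).

Final answer: C(24,12) = 2704156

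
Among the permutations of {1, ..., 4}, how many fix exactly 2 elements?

Choose which 2 elements are fixed: C(4,2) = 6.
Derange the remaining 2 using D(j) = (j-1)(D(j-1) + D(j-2)), D(0)=1, D(1)=0: D(2)=1.
Total: 6 x 1.

Final answer: C(4,2) D(2) = 6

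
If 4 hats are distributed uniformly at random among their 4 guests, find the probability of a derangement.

D(n) = (n-1)(D(n-1) + D(n-2)), D(0)=1, D(1)=0.
Building up: D(2)=1, D(3)=2, D(4)=9.
Total arrangements: 4! = 24.
Probability = D(4)/4! = 3/8.

Final answer: D(4)/4! = 9/24 = 0.375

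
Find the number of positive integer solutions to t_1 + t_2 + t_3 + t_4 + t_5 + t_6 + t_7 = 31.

Substitute t'_i = t_i - 1 (so t'_i >= 0). Then sum t'_i = 31 - 7 = 24.
Stars and bars: C(24+7-1, 7-1) = C(30,6).

Final answer: C(30,6) = 593775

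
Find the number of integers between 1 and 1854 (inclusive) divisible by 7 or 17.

Multiples of 7: 264. Multiples of 17: 109. Of both (lcm=119): 15.
By inclusion-exclusion: 264 + 109 - 15.

Final answer: 358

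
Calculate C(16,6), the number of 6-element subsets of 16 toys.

C(16,6) = 16!/(6! x (16-6)!).

Final answer: C(16,6) = 8008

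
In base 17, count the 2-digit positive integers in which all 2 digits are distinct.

First digit: 16 (nonzero). Second: 16 (not first). Third: 15, etc.
Total: 16 x 16.

Final answer: 256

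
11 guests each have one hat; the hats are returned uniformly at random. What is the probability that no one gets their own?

Use the recurrence D(n) = (n-1)(D(n-1) + D(n-2)) with D(0)=1, D(1)=0.
Building up: D(2)=1, D(3)=2, D(4)=9, D(5)=44, D(6)=265, D(7)=1854, D(8)=14833, D(9)=133496, D(10)=1334961, D(11)=14684570.
Total arrangements: 11! = 39916800.
Probability = D(11)/11! = 1468457/3991680.

Final answer: D(11)/11! = 14684570/39916800 = 0.367879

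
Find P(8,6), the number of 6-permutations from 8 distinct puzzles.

P(8,6) = 8!/(8-6)! = 8!/2!.

Final answer: P(8,6) = 20160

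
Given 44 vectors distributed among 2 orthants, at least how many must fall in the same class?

By pigeonhole with 44 objects and 2 categories: ceiling(44/2).

Final answer: 22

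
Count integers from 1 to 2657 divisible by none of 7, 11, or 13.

|div by 7|=379, |div by 11|=241, |div by 13|=204.
|div by 7&11|=34, |div by 7&13|=29, |div by 11&13|=18, |div by all|=2.
By inclusion-exclusion, divisible by at least one: 379+241+204-34-29-18+2 = 745.
Not divisible by any: 2657 - 745.

Final answer: 1912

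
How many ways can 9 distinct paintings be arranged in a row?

The number of ways to arrange 9 distinct objects is 9!.

Final answer: 9! = 362880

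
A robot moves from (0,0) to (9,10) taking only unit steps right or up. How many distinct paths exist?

Each path has 9 right steps and 10 up steps in some order (19 steps total).
Choose which 10 of the 19 steps are up: C(19,10).

Final answer: C(19,10) = 92378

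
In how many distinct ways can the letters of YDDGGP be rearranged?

Letters (D:2, G:2, P:1, Y:1). Total letters: 6.
Permutations = 6!/(2! x 2!).

Final answer: 180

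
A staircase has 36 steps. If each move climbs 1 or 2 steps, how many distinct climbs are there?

Let f(n) count the ways. The last step is size 1 or 2, so f(n) = f(n-1) + f(n-2) with f(1)=1, f(2)=2.
Iterating the recurrence: f(1)=1, f(2)=2, f(3)=3, f(4)=5, f(5)=8, f(6)=13, f(7)=21, f(8)=34, f(9)=55, f(10)=89, f(11)=144, f(12)=233, f(13)=377, f(14)=610, f(15)=987, f(16)=1597, f(17)=2584, f(18)=4181, f(19)=6765, f(20)=10946, f(21)=17711, f(22)=28657, f(23)=46368, f(24)=75025, f(25)=121393, f(26)=196418, f(27)=317811, f(28)=514229, f(29)=832040, f(30)=1346269, f(31)=2178309, f(32)=3524578, f(33)=5702887, f(34)=9227465, f(35)=14930352, f(36)=24157817.

Final answer: 24157817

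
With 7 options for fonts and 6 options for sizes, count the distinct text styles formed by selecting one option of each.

By the multiplication principle: 7 x 6.

Final answer: 42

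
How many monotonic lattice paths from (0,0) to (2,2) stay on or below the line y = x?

Total monotonic paths to (2,2): C(4,2) = 6.
Reflecting each bad path at its first crossing gives a bijection with paths to (1,3): C(4,3) = 4.
Valid Dyck paths: 6 - 4.
(Check: C(4,2) - C(4,3) = C(4,2)/3, the Catalan number C_{2}.)

Final answer: C_{2} = 2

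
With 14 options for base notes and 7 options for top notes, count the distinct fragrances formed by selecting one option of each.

By the multiplication principle: 14 x 7.

Final answer: 98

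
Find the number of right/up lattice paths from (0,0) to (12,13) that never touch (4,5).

Total paths to (12,13): C(25,13) = 5200300.
Paths through (4,5): C(9,5) x C(16,8) = 1621620.
Avoiding (4,5): 5200300 - 1621620.

Final answer: 3578680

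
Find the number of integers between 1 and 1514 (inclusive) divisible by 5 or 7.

Multiples of 5: 302. Multiples of 7: 216. Of both (lcm=35): 43.
By inclusion-exclusion: 302 + 216 - 43.

Final answer: 475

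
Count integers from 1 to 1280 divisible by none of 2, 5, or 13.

|div by 2|=640, |div by 5|=256, |div by 13|=98.
|div by 2&5|=128, |div by 2&13|=49, |div by 5&13|=19, |div by all|=9.
By inclusion-exclusion, divisible by at least one: 640+256+98-128-49-19+9 = 807.
Not divisible by any: 1280 - 807.

Final answer: 473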